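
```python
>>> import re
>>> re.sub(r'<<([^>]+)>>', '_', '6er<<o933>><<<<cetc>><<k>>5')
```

`sub` substitutes '_' at each match site.

'6er___5'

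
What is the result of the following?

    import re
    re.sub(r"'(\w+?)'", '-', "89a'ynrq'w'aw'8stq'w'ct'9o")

"89a-w-8stq-ct'9o"

Matches: at [3:9] → "'ynrq'"; at [10:14] → "'aw'"; at [18:21] → "'w'".
Each match is replaced by '-'.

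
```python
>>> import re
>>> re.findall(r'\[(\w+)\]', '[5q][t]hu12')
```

Scanning left to right: at [0:4] match '[5q]', group 1 = '5q'; at [4:7] match '[t]', group 1 = 't'.
With a single group, `findall` returns only what that group captured — 2 items.

['5q', 't']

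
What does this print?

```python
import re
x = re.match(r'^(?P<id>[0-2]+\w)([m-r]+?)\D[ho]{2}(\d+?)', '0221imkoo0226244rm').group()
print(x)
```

0221imkoo0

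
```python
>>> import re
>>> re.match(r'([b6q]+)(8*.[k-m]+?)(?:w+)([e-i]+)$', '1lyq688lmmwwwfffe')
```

None

Pattern: one or more of one of [b6q] (captured); then zero or more of the literal '8', then any character, then one or more of a character in [k-m] (lazy) (captured); then one or more of a literal 'w' (non-capturing group); then one or more of a character in [e-i] (captured); then anchored at the end.
With `match`, the pattern is implicitly anchored at the beginning.
Here the string doesn't start with a match, so the call returns None.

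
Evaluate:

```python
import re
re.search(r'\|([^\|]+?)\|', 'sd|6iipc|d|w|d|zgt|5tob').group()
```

'|6iipc|'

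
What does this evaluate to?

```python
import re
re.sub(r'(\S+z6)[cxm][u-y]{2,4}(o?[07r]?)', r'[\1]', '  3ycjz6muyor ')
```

'  [3ycjz6] '

Each match is replaced using the text its own group 1 captured.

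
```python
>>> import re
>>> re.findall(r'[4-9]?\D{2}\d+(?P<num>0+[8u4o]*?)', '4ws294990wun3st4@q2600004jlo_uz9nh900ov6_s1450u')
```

['0', '0', '0', '0']

The pattern matches optionally a character in [4-9], then exactly 2 of a non-digit, then one or more of a digit; then one or more of a literal '0', then zero or more of one of [8u4o] (lazy) (captured as 'num').
`findall` collects group 1 from each match (4 total).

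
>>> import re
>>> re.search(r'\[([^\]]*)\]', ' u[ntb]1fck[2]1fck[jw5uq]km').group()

'[ntb]'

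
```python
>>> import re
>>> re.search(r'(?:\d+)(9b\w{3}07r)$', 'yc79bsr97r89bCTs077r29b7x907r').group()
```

'29b7x907r'

This matches one or more of a digit (non-capturing group); then the literal '9b', then exactly 3 of a word character, then the literal '07r' (captured); then anchored at the end.
`search` walks the string left to right and returns the first match it finds.
The match spans [20:29] → '29b7x907r'.
Captured: group 1 = '9b7x907r'.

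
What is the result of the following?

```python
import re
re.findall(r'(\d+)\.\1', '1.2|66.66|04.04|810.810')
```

The backreference `\1` re-matches whatever the first group consumed, character for character.
Walking the string: at [4:9] match '66.66', group 1 = '66'; at [10:15] match '04.04', group 1 = '04'; at [16:23] match '810.810', group 1 = '810'.
With a single group, `findall` returns only what that group captured — 3 items.

['66', '04', '810']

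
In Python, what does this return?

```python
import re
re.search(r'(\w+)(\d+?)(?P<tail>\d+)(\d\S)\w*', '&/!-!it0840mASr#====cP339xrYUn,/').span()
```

(5, 15)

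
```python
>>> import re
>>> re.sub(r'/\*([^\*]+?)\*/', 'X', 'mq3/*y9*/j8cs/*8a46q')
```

Each match is replaced by 'X'.

'mq3Xj8cs/*8a46q'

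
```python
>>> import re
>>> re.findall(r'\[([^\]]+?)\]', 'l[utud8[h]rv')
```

Walking the string: at [1:10] match '[utud8[h]', group 1 = 'utud8[h'.
Because there's exactly one group, `findall` drops the full match and keeps group 1 from the one hit.

['utud8[h']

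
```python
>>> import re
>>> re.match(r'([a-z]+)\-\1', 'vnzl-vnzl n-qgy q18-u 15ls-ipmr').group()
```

'vnzl-vnzl'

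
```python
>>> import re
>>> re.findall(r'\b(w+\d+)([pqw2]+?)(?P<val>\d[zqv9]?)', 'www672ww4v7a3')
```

This matches a word boundary (`\b`, zero-width); then one or more of the literal 'w', then one or more of a digit (captured); then one or more of one of [pqw2] (lazy) (captured); then a digit, then optionally one of [zqv9] (captured as 'val').
Matches: at [0:10] match 'www672ww4v', groups = ('www672', 'ww', '4v').
`findall` packs the 3 group values into a tuple for every match.

[('www672', 'ww', '4v')]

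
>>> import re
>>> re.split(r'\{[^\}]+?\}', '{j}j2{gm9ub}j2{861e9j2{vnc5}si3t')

Matches to split on: at [0:3] → '{j}'; at [5:12] → '{gm9ub}'; at [14:28] → '{861e9j2{vnc5}'.
Splitting on the pattern gives 4 pieces.

['', 'j2', 'j2', 'si3t']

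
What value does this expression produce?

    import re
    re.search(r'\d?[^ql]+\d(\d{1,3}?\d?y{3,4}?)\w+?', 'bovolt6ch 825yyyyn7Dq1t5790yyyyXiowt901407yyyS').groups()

('5yyy',)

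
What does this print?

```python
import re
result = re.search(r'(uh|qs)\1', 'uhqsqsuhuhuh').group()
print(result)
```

qsqs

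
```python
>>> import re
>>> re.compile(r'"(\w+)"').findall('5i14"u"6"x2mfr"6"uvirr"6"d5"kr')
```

Scanning left to right: at [4:7] match '"u"', group 1 = 'u'; at [8:15] match '"x2mfr"', group 1 = 'x2mfr'; at [16:23] match '"uvirr"', group 1 = 'uvirr'; at [24:28] match '"d5"', group 1 = 'd5'.
Because there's exactly one group, `findall` drops the full match and keeps group 1 from each hit.

['u', 'x2mfr', 'uvirr', 'd5']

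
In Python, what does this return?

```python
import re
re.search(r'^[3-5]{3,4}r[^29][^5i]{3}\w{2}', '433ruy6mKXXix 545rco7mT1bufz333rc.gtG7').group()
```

'433ruy6mKX'

Pattern: anchored at the start of the string; then 3 to 4 of a character in [3-5], then the literal 'r'; then any character except [29], then exactly 3 of any character except [5i], then exactly 2 of a word character.
`search` walks the string left to right and returns the first match it finds.
The match spans [0:10] → '433ruy6mKX'.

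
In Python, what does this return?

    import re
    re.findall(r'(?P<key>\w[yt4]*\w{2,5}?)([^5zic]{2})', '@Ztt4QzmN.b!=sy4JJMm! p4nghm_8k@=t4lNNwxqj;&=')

[('Ztt4Qz', 'mN'), ('sy4JJ', 'Mm'), ('p4ng', 'hm'), ('_8k', '@='), ('t4lN', 'Nw'), ('xqj', ';&')]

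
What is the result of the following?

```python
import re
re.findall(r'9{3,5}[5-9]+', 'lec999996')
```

Since nothing is captured, `findall` lists the 1 matched substring directly.

['999996']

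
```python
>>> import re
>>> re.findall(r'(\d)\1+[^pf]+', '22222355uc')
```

`\1` has to match the exact text group 1 already captured.
Matches: at [0:10] match '22222355uc', group 1 = '2'.
One capturing group, so `findall` returns just the captured substring from the one match — 1 in all.

['2']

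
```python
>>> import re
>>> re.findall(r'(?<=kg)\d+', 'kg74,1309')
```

Lookahead/lookbehind check context without consuming it, so the matched span excludes the asserted characters.
`findall` yields the raw match text (1 of them) because the pattern has no groups.

['74']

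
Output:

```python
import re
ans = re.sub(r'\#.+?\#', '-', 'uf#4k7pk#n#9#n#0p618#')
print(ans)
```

A `+?`/`*?`/`{m,n}?` starts at its minimum and grows only as far as needed for what follows to match.
Each match is replaced by '-'.

uf-n-n-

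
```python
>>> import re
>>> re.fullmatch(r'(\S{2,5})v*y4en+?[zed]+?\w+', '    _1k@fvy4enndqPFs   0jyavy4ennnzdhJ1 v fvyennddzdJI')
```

This matches 2 to 5 of a non-whitespace character (captured); then zero or more of a literal 'v', then the literal 'y4e'; then one or more of the literal 'n' (lazy), then one or more of one of [zed] (lazy); then one or more of a word character.
`re.fullmatch` requires the pattern to consume the entire string.
Here the pattern can't cover the whole string, so the call returns None.

None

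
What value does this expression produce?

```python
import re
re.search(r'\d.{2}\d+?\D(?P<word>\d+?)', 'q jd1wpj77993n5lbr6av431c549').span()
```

The match spans [8:15] → '77993n5'.

(8, 15)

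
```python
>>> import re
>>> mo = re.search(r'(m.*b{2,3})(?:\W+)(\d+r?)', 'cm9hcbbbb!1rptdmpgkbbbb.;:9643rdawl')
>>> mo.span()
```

This matches the literal 'm', then zero or more of any character, then 2 to 3 of the literal 'b' (captured); then one or more of a non-word character (non-capturing group); then one or more of a digit, then optionally the literal 'r' (captured).
`re.search` tries every starting position until one works.
The match spans [1:31] → 'm9hcbbbb!1rptdmpgkbbbb.;:9643r'.
Captured: group 1 = 'm9hcbbbb!1rptdmpgkbbbb', group 2 = '9643r'.

(1, 31)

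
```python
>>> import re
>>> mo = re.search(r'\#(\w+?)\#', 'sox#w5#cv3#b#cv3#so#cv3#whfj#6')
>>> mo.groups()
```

('w5',)

`re.search` tries every starting position until one works.
The match spans [3:7] → '#w5#'.
Captured: group 1 = 'w5'.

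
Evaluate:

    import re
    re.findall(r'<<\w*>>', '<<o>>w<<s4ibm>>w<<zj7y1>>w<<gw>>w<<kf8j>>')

['<<o>>', '<<s4ibm>>', '<<zj7y1>>', '<<gw>>', '<<kf8j>>']

`findall` yields the raw match text (5 of them) because the pattern has no groups.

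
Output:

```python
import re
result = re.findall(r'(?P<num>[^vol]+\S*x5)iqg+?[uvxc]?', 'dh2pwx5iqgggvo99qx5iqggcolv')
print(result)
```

['dh2pwx5iqgggvo99qx5']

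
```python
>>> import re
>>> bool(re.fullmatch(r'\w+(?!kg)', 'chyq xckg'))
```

The negative lookaround is zero-width — it rules out positions where the adjacent text would match, without consuming anything.
`re.fullmatch` is like wrapping the pattern in `^…$` (in single-line mode).
Here the string isn't matched end-to-end, so the call returns None, and `bool(None)` is False.

False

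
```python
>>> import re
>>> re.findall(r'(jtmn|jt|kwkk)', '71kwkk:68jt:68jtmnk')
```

Alternation tries branches left to right and keeps the first one that lets the overall match succeed at that position.
Because there's exactly one group, `findall` drops the full match and keeps group 1 from each hit.

['kwkk', 'jt', 'jtmn']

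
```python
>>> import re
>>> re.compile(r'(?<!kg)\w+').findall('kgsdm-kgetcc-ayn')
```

['kgsdm', 'kgetcc', 'ayn']

Because the assertion is negative and zero-width, positions next to the forbidden text are skipped.
Matches: at [0:5] → 'kgsdm'; at [6:12] → 'kgetcc'; at [13:16] → 'ayn'.
`findall` yields the raw match text (3 of them) because the pattern has no groups.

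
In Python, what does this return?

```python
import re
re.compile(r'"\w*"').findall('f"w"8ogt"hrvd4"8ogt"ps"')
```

Since nothing is captured, `findall` lists the 3 matched substrings directly.

['"w"', '"hrvd4"', '"ps"']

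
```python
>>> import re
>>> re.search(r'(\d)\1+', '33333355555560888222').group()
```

'333333'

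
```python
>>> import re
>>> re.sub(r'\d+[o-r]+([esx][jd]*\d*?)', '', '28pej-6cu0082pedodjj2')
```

'-6cuodjj2'

Each match is replaced by ''.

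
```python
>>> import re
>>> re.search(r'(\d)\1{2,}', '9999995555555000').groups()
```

('9',)

`\1` has to match the exact text group 1 already captured.
`search` walks the string left to right and returns the first match it finds.
The match spans [0:6] → '999999'.
Captured: group 1 = '9'.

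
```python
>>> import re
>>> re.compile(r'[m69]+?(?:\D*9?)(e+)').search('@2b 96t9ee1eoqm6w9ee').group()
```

The pattern matches one or more of one of [m69] (lazy); then zero or more of a non-digit, then optionally a literal '9' (non-capturing group); then one or more of a literal 'e' (captured).
`re.search` scans for the first position where the pattern succeeds.
The match spans [4:10] → '96t9ee'.
Captured: group 1 = 'ee'.

'96t9ee'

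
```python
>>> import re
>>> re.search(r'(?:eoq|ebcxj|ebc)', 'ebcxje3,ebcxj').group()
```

'ebcxj'

`|` is ordered: at each position the engine commits to the first alternative that works.
Unlike `match`, `search` isn't anchored — it looks for the pattern anywhere in the string.
The match spans [0:5] → 'ebcxj'.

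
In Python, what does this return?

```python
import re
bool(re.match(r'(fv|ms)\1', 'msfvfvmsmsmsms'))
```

False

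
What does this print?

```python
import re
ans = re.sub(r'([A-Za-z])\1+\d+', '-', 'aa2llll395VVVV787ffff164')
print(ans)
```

----

The backreference `\1` re-matches whatever the first group consumed, character for character.
Every occurrence is swapped for '-'.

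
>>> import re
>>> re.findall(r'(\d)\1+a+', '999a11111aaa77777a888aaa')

`\1` is not a pattern — it's the concrete string captured by group 1, re-applied verbatim.
One capturing group, so `findall` returns just the captured substring from each match — 4 in all.

['9', '1', '7', '8']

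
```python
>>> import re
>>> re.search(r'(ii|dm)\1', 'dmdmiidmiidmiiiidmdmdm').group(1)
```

'dm'

After group 1 captures some text, `\1` only succeeds where that same text appears again.
Unlike `match`, `search` isn't anchored — it looks for the pattern anywhere in the string.
The match spans [0:4] → 'dmdm'.
Captured: group 1 = 'dm'.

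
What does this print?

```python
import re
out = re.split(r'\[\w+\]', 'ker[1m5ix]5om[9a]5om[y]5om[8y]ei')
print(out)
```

The string is cut at each match, leaving 5 pieces.

['ker', '5om', '5om', '5om', 'ei']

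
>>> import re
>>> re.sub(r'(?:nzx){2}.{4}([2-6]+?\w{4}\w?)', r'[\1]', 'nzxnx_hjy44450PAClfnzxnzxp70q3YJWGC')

'nzxnx_hjy44450PAClf[3YJWGC]'

This matches the literal 'nzx' repeated 2 times, then exactly 4 of any character; then one or more of a character in [2-6] (lazy), then exactly 4 of a word character, then optionally a word character (captured).
`\1` in the replacement pulls in group 1's text for each match.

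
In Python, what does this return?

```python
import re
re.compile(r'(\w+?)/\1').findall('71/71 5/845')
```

['71']

After group 1 captures some text, `\1` only succeeds where that same text appears again.
Matches: at [0:5] match '71/71', group 1 = '71'.
With a single group, `findall` returns only what that group captured — 1 item.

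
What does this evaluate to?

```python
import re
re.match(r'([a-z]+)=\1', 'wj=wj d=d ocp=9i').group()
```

`match` is anchored at position 0; if the pattern doesn't fit there, it returns None.
The match spans [0:5] → 'wj=wj'.

'wj=wj'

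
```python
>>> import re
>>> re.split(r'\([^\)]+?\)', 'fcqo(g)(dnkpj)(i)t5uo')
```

['fcqo', '', '', 't5uo']

`split` removes every match and returns the 4 fragments in between.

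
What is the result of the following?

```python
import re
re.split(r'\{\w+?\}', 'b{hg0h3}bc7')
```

['b', 'bc7']

Splitting on the pattern gives 2 pieces.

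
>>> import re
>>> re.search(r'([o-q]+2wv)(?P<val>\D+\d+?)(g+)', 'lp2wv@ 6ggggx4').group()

The match spans [1:12] → 'p2wv@ 6gggg'.

'p2wv@ 6gggg'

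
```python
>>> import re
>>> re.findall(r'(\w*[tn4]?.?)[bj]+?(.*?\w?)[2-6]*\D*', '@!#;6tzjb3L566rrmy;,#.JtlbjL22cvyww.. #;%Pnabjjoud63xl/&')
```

[('6tzj', '3'), ('Jtlb', 'L')]

Because the quantifier is non-greedy, it stops expanding at the earliest point where the rest of the pattern can succeed.
`findall` packs the 2 group values into a tuple for every match.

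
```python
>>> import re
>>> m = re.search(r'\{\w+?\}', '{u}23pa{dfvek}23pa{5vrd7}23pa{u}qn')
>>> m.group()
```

The match spans [0:3] → '{u}'.

'{u}'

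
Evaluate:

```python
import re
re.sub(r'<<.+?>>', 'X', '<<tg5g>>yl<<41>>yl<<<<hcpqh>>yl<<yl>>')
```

'XylXylXylX'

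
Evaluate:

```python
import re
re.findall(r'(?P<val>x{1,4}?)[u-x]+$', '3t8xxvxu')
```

Because there's exactly one group, `findall` drops the full match and keeps group 1 from the one hit.

['x']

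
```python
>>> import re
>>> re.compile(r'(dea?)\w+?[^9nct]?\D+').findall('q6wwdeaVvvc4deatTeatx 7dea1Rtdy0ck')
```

['dea', 'dea', 'dea']

The pattern matches the literal 'de', then optionally the literal 'a' (captured); then one or more of a word character (lazy), then optionally any character except [9nct], then one or more of a non-digit.
Because there's exactly one group, `findall` drops the full match and keeps group 1 from each hit.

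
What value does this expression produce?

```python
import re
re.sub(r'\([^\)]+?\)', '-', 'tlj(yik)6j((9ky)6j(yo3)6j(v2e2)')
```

'tlj-6j-6j-6j-'

`sub` substitutes '-' at each match site.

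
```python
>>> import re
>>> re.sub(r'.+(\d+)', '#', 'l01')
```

'#'

The pattern matches one or more of any character; then one or more of a digit (captured).
Each match is replaced by '#'.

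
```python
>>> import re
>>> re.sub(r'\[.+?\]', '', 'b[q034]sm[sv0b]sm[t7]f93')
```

Lazy quantifiers expand one character at a time until the remainder of the pattern can match.
Each match is replaced by ''.

'bsmsmf93'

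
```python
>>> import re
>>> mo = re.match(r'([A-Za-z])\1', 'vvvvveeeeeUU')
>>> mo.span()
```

`\1` has to match the exact text group 1 already captured.
`re.match` only tries the pattern at the start of the string.
The match spans [0:2] → 'vv'.
Captured: group 1 = 'v'.

(0, 2)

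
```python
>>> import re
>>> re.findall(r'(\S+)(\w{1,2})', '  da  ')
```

[('d', 'a')]

`findall` packs the 2 group values into a tuple for every match.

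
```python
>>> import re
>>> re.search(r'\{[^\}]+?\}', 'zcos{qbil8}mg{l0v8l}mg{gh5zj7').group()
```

'{qbil8}'

The match spans [4:11] → '{qbil8}'.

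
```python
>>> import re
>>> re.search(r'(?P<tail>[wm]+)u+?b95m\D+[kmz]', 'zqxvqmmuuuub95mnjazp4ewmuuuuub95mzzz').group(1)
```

The match spans [5:19] → 'mmuuuub95mnjaz'.
Captured: group 1 = 'mm'.

'mm'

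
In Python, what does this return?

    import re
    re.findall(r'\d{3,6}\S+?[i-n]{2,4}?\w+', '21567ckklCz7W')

Pattern: 3 to 6 of a digit, then one or more of a non-whitespace character (lazy), then 2 to 4 of a character in [i-n] (lazy); then one or more of a word character.
Walking the string: at [0:13] → '21567ckklCz7W'.
Since nothing is captured, `findall` lists the 1 matched substring directly.

['21567ckklCz7W']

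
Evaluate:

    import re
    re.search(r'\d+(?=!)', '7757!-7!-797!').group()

'7757'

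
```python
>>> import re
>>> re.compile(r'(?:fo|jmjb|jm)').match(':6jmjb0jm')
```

`re.match` won't scan ahead — the pattern has to work from the very first character.
Here position 0 doesn't satisfy it, so the call returns None.

None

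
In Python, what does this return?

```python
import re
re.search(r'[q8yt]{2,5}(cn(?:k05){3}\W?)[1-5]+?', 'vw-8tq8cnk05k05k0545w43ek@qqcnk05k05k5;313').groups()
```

The match spans [3:19] → '8tq8cnk05k05k054'.
Captured: group 1 = 'cnk05k05k05'.

('cnk05k05k05',)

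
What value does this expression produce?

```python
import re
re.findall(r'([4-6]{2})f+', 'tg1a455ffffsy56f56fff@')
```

This matches exactly 2 of a character in [4-6] (captured); then one or more of a literal 'f'.
Matches: at [5:11] match '55ffff', group 1 = '55'; at [13:16] match '56f', group 1 = '56'; at [16:21] match '56fff', group 1 = '56'.
Because there's exactly one group, `findall` drops the full match and keeps group 1 from each hit.

['55', '56', '56']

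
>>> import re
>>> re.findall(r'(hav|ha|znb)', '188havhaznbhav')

['hav', 'ha', 'znb', 'hav']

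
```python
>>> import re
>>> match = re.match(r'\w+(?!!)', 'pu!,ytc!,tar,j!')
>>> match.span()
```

A negative assertion filters positions out without eating any characters.
With `match`, the pattern is implicitly anchored at the beginning.
The match spans [0:1] → 'p'.

(0, 1)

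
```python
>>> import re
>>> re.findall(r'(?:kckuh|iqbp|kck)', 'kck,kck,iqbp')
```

['kck', 'kck', 'iqbp']

No capturing groups, so `findall` returns the 3 full match strings.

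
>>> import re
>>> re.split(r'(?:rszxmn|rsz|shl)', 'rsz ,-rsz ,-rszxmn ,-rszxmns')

['', ' ,-', ' ,-', ' ,-', 's']

Branches in `(...|...)` are attempted left-to-right; the first branch that allows the whole pattern to succeed is taken.
Matches to split on: at [0:3] → 'rsz'; at [6:9] → 'rsz'; at [12:18] → 'rszxmn'; at [21:27] → 'rszxmn'.
Each match becomes a cut point; 5 segments remain.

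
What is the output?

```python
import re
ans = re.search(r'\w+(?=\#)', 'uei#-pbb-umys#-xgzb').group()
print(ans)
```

Lookahead/lookbehind check context without consuming it, so the matched span excludes the asserted characters.
The match spans [0:3] → 'uei'.

uei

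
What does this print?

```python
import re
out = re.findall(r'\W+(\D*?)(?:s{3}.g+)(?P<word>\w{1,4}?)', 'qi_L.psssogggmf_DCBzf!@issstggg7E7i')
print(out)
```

The pattern matches one or more of a non-word character; then zero or more of a non-digit (lazy) (captured); then exactly 3 of a literal 's', then any character, then one or more of the literal 'g' (non-capturing group); then 1 to 4 of a word character (lazy) (captured as 'word').
Because the quantifier is non-greedy, it stops expanding at the earliest point where the rest of the pattern can succeed.
Walking the string: at [4:14] match '.psssogggm', groups = ('p', 'm'); at [21:32] match '!@issstggg7', groups = ('i', '7').
Multiple groups make `findall` return tuples — one 2-tuple for each match.

[('p', 'm'), ('i', '7')]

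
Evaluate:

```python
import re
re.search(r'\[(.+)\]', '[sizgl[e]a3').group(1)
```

`re.search` scans for the first position where the pattern succeeds.
The match spans [0:9] → '[sizgl[e]'.
Captured: group 1 = 'sizgl[e'.

'sizgl[e'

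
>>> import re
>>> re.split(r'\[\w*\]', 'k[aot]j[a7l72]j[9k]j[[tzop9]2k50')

['k', 'j', 'j', 'j[', '2k50']

`split` removes every match and returns the 5 fragments in between.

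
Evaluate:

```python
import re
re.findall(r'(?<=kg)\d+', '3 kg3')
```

['3']

The positive lookaround only admits positions where the adjacent text matches; those characters stay outside the span.
No capturing groups, so `findall` returns the 1 full match string.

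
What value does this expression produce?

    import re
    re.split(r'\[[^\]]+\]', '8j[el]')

['8j', '']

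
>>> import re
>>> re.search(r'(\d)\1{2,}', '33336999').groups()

('3',)

The backreference `\1` re-matches whatever the first group consumed, character for character.
`re.search` scans for the first position where the pattern succeeds.
The match spans [0:4] → '3333'.
Captured: group 1 = '3'.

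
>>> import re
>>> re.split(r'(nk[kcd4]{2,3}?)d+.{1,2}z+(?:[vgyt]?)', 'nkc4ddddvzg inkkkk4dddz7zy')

This matches the literal 'nk', then 2 to 3 of one of [kcd4] (lazy) (captured); then one or more of the literal 'd', then 1 to 2 of any character, then one or more of the literal 'z'; then optionally one of [vgyt] (non-capturing group).
A `+?`/`*?`/`{m,n}?` starts at its minimum and grows only as far as needed for what follows to match.
Matches to split on: at [0:11] → 'nkc4ddddvzg'.
With a capturing group present, the delimiter's captured portion is kept in the result list.

['', 'nkc4', ' inkkkk4dddz7zy']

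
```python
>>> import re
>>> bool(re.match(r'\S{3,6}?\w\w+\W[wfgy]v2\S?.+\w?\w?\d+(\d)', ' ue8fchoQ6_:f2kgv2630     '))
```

False

This matches 3 to 6 of a non-whitespace character (lazy), then a word character, then one or more of a word character; then a non-word character, then one of [wfgy], then the literal 'v2'; then optionally a non-whitespace character, then one or more of any character; then optionally a word character, then optionally a word character, then one or more of a digit; then a digit (captured).
`match` is anchored at position 0; if the pattern doesn't fit there, it returns None.
Here the pattern fails at index 0, so the call returns None, and `bool(None)` is False.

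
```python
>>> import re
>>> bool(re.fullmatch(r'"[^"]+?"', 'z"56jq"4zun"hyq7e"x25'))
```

`re.fullmatch` is like wrapping the pattern in `^…$` (in single-line mode).
Here the pattern can't cover the whole string, so the call returns None, and `bool(None)` is False.

False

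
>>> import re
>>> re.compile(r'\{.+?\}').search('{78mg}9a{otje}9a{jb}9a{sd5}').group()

The `?` after the quantifier makes it lazy — it takes as little as possible before letting the rest of the pattern try.
`re.search` scans for the first position where the pattern succeeds.
The match spans [0:6] → '{78mg}'.

'{78mg}'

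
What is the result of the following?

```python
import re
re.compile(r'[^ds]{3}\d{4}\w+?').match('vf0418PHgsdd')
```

None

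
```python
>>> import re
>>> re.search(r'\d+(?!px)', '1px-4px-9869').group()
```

Because the assertion is negative and zero-width, positions next to the forbidden text are skipped.
`search` walks the string left to right and returns the first match it finds.
The match spans [8:12] → '9869'.

'9869'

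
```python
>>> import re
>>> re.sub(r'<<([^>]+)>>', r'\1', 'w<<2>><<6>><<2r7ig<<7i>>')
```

`\1` in the replacement pulls in group 1's text for each match.

'w262r7ig<<7i'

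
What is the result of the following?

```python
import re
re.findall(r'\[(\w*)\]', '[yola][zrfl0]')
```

Scanning left to right: at [0:6] match '[yola]', group 1 = 'yola'; at [6:13] match '[zrfl0]', group 1 = 'zrfl0'.
Because there's exactly one group, `findall` drops the full match and keeps group 1 from each hit.

['yola', 'zrfl0']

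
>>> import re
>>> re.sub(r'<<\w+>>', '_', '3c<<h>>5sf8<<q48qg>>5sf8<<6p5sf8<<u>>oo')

'3c_5sf8_5sf8<<6p5sf8_oo'

`sub` substitutes '_' at each match site.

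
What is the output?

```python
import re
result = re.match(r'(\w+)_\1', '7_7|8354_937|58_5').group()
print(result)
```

After group 1 captures some text, `\1` only succeeds where that same text appears again.
`re.match` won't scan ahead — the pattern has to work from the very first character.
The match spans [0:3] → '7_7'.
Captured: group 1 = '7'.

7_7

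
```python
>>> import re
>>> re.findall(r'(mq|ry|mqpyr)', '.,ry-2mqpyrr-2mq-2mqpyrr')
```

['ry', 'mq', 'mq', 'mq']

Alternation tries branches left to right and keeps the first one that lets the overall match succeed at that position.
Scanning left to right: at [2:4] match 'ry', group 1 = 'ry'; at [6:8] match 'mq', group 1 = 'mq'; at [14:16] match 'mq', group 1 = 'mq'; at [18:20] match 'mq', group 1 = 'mq'.
`findall` collects group 1 from each match (4 total).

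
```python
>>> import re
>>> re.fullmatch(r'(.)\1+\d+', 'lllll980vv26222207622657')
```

None

`\1` is not a pattern — it's the concrete string captured by group 1, re-applied verbatim.
`fullmatch` succeeds only if the pattern covers the string from start to end.
Here there's no way to consume every character, so the call returns None.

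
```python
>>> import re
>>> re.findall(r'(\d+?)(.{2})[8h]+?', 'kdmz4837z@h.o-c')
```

[('4837', 'z@')]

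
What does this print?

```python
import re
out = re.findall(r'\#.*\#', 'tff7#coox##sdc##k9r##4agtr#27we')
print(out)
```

`findall` yields the raw match text (1 of them) because the pattern has no groups.

['#coox##sdc##k9r##4agtr#']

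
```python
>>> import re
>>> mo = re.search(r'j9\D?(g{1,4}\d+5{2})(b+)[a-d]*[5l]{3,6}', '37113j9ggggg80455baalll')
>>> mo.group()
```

This matches the literal 'j9', then optionally a non-digit; then 1 to 4 of a literal 'g', then one or more of a digit, then exactly 2 of a literal '5' (captured); then one or more of a literal 'b' (captured); then zero or more of a character in [a-d], then 3 to 6 of one of [5l].
The match spans [5:23] → 'j9ggggg80455baalll'.

'j9ggggg80455baalll'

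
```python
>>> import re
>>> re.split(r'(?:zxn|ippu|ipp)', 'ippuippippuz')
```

['', '', '', 'z']

Alternation isn't longest-match — the leftmost alternative that fits at this position is chosen.
Splitting on the pattern gives 4 pieces.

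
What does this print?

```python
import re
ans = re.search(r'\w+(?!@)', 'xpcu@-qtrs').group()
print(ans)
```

xpc

Because the assertion is negative and zero-width, positions next to the forbidden text are skipped.
The match spans [0:3] → 'xpc'.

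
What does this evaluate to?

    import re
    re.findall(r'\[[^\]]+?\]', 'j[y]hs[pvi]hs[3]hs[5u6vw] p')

With no groups in the pattern, `findall` gives back each whole match — 4 here.

['[y]', '[pvi]', '[3]', '[5u6vw]']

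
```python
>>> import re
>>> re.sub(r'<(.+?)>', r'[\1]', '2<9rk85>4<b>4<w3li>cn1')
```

'2[9rk85]4[b]4[w3li]cn1'

Because the quantifier is non-greedy, it stops expanding at the earliest point where the rest of the pattern can succeed.
Matches: at [1:8] → '<9rk85>'; at [9:12] → '<b>'; at [13:19] → '<w3li>'.
The replacement refers to a captured group, so each match is rewritten using its own captured text.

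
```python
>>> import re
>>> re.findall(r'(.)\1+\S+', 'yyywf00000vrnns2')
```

['y']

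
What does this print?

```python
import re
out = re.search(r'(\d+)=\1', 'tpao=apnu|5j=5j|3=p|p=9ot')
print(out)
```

None

After group 1 captures some text, `\1` only succeeds where that same text appears again.
Here no position works, so the call returns None.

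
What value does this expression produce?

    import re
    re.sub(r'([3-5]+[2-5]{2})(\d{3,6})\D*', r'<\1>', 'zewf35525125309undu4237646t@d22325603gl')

'zewf<35525><423>22<325>'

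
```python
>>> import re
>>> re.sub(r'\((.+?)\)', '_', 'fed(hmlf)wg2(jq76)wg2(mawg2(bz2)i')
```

A `+?`/`*?`/`{m,n}?` starts at its minimum and grows only as far as needed for what follows to match.
Matches: at [3:9] → '(hmlf)'; at [12:18] → '(jq76)'; at [21:32] → '(mawg2(bz2)'.
`sub` substitutes '_' at each match site.

'fed_wg2_wg2_i'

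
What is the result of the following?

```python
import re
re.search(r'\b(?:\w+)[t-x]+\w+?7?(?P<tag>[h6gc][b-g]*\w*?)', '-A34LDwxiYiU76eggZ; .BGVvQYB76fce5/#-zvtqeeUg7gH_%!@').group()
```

The `?` after the quantifier makes it lazy — it takes as little as possible before letting the rest of the pattern try.
The match spans [1:17] → 'A34LDwxiYiU76egg'.

'A34LDwxiYiU76egg'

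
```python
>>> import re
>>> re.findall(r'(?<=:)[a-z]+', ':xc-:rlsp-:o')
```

['xc', 'rlsp', 'o']

The positive lookaround only admits positions where the adjacent text matches; those characters stay outside the span.
Matches: at [1:3] → 'xc'; at [5:9] → 'rlsp'; at [11:12] → 'o'.
`findall` yields the raw match text (3 of them) because the pattern has no groups.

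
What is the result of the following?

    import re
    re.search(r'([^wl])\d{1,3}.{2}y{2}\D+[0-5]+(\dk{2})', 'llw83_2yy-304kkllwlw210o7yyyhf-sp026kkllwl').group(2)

'4kk'

The match spans [3:15] → '83_2yy-304kk'.
Captured: group 1 = '8', group 2 = '4kk'.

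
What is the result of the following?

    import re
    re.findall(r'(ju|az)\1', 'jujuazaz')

The backreference `\1` re-matches whatever the first group consumed, character for character.
Matches: at [0:4] match 'juju', group 1 = 'ju'; at [4:8] match 'azaz', group 1 = 'az'.
`findall` collects group 1 from each match (2 total).

['ju', 'az']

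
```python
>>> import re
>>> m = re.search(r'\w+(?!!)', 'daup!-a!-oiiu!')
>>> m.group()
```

'dau'

The negative lookaround is zero-width — it rules out positions where the adjacent text would match, without consuming anything.
`re.search` scans for the first position where the pattern succeeds.
The match spans [0:3] → 'dau'.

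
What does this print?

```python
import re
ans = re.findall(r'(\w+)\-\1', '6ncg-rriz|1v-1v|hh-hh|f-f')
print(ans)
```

After group 1 captures some text, `\1` only succeeds where that same text appears again.
Scanning left to right: at [10:15] match '1v-1v', group 1 = '1v'; at [16:21] match 'hh-hh', group 1 = 'hh'; at [22:25] match 'f-f', group 1 = 'f'.
With a single group, `findall` returns only what that group captured — 3 items.

['1v', 'hh', 'f']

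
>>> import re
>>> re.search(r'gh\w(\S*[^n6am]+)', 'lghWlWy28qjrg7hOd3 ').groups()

Pattern: the literal 'gh', then a word character; then zero or more of a non-whitespace character, then one or more of any character except [n6am] (captured).
`re.search` scans for the first position where the pattern succeeds.
The match spans [1:19] → 'ghWlWy28qjrg7hOd3 '.
Captured: group 1 = 'lWy28qjrg7hOd3 '.

('lWy28qjrg7hOd3 ',)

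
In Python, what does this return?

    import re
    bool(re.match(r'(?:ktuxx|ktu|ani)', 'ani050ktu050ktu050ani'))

`match` is anchored at position 0; if the pattern doesn't fit there, it returns None.
The match spans [0:3] → 'ani'.

True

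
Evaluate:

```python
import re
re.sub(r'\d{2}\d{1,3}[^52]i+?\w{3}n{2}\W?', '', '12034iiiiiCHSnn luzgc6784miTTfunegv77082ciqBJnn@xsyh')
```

'luzgc6784miTTfunegvxsyh'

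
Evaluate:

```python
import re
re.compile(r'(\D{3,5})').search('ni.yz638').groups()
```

('ni.yz',)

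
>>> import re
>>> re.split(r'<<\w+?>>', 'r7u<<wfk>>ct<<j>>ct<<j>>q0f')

['r7u', 'ct', 'ct', 'q0f']

The string is cut at each match, leaving 4 pieces.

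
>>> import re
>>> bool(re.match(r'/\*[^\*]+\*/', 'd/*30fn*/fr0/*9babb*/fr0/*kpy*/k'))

With `match`, the pattern is implicitly anchored at the beginning.
Here the string doesn't start with a match, so the call returns None, and `bool(None)` is False.

False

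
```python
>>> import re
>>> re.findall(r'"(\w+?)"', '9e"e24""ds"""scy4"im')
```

['e24', 'ds', 'scy4']

Scanning left to right: at [2:7] match '"e24"', group 1 = 'e24'; at [7:11] match '"ds"', group 1 = 'ds'; at [12:18] match '"scy4"', group 1 = 'scy4'.
One capturing group, so `findall` returns just the captured substring from each match — 3 in all.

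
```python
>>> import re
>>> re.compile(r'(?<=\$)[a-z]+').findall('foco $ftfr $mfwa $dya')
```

The lookaround is zero-width — it requires the adjacent text to match without consuming it, so the asserted text isn't part of the match.
Matches: at [6:10] → 'ftfr'; at [12:16] → 'mfwa'; at [18:21] → 'dya'.
Since nothing is captured, `findall` lists the 3 matched substrings directly.

['ftfr', 'mfwa', 'dya']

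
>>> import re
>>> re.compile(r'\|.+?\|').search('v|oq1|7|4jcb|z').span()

(1, 6)

The `?` after the quantifier makes it lazy — it takes as little as possible before letting the rest of the pattern try.
The match spans [1:6] → '|oq1|'.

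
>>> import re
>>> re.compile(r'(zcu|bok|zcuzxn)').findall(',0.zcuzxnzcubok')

Branches in `(...|...)` are attempted left-to-right; the first branch that allows the whole pattern to succeed is taken.
Walking the string: at [3:6] match 'zcu', group 1 = 'zcu'; at [9:12] match 'zcu', group 1 = 'zcu'; at [12:15] match 'bok', group 1 = 'bok'.
Because there's exactly one group, `findall` drops the full match and keeps group 1 from each hit.

['zcu', 'zcu', 'bok']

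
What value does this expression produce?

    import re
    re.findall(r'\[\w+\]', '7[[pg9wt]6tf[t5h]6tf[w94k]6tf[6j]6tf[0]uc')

Matches: at [2:9] → '[pg9wt]'; at [12:17] → '[t5h]'; at [20:26] → '[w94k]'; at [29:33] → '[6j]'; at [36:39] → '[0]'.
No capturing groups, so `findall` returns the 5 full match strings.

['[pg9wt]', '[t5h]', '[w94k]', '[6j]', '[0]']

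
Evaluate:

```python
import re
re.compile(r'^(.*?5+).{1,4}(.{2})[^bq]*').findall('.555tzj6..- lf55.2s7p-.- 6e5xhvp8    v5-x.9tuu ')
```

[('.555', '..')]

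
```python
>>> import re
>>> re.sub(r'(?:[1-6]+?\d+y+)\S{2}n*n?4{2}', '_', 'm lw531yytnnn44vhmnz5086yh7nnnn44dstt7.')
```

'm lw_vhmnz_dstt7.'

The pattern matches one or more of a character in [1-6] (lazy), then one or more of a digit, then one or more of the literal 'y' (non-capturing group); then exactly 2 of a non-whitespace character; then zero or more of the literal 'n', then optionally a literal 'n', then exactly 2 of a literal '4'.
Each match is replaced by '_'.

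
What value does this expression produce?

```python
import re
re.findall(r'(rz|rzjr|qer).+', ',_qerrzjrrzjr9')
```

With a single group, `findall` returns only what that group captured — 1 item.

['qer']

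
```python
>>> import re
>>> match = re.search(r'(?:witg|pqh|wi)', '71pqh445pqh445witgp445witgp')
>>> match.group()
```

The match spans [2:5] → 'pqh'.

'pqh'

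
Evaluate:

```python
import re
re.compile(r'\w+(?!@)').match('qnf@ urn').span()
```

With `match`, the pattern is implicitly anchored at the beginning.
The match spans [0:2] → 'qn'.

(0, 2)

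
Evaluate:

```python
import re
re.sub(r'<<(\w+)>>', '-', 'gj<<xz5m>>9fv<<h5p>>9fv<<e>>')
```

Matches: at [2:10] → '<<xz5m>>'; at [13:20] → '<<h5p>>'; at [23:28] → '<<e>>'.
Every occurrence is swapped for '-'.

'gj-9fv-9fv-'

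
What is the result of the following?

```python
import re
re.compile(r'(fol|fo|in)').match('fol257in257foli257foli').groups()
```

('fol',)

The regex engine tests alternatives in the order written; an earlier branch that matches wins even if a later one would match more.
`re.match` won't scan ahead — the pattern has to work from the very first character.
The match spans [0:3] → 'fol'.
Captured: group 1 = 'fol'.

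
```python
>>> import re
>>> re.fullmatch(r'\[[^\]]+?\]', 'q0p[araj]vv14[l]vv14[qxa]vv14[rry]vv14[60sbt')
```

`re.fullmatch` requires the pattern to consume the entire string.
Here the pattern can't cover the whole string, so the call returns None.

None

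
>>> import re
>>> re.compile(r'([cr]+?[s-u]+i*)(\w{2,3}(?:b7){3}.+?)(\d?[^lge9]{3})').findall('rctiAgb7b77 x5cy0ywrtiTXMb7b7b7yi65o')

[('rti', 'TXMb7b7b7y', 'i65')]

Multiple groups make `findall` return tuples — one 3-tuple for the one match.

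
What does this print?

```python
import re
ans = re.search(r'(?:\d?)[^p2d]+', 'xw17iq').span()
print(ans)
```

(0, 6)

Pattern: optionally a digit (non-capturing group); then one or more of any character except [p2d].
The match spans [0:6] → 'xw17iq'.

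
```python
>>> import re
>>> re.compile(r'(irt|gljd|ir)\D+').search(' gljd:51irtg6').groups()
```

('gljd',)

The match spans [1:6] → 'gljd:'.
Captured: group 1 = 'gljd'.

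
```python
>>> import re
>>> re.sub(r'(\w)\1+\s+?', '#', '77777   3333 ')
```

A backreference is literal: `\1` must see the identical characters the first group matched.
Matches: at [0:6] → '77777 '; at [8:13] → '3333 '.
Each match is replaced by '#'.

'#  #'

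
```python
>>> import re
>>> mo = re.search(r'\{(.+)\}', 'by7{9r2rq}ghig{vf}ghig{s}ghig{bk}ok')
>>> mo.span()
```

(3, 33)

`re.search` scans for the first position where the pattern succeeds.
The match spans [3:33] → '{9r2rq}ghig{vf}ghig{s}ghig{bk}'.
Captured: group 1 = '9r2rq}ghig{vf}ghig{s}ghig{bk'.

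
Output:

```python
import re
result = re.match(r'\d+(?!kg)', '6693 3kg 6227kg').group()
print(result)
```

6693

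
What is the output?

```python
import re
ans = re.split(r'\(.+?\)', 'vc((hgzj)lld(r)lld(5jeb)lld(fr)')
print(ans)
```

Matches to split on: at [2:9] → '((hgzj)'; at [12:15] → '(r)'; at [18:24] → '(5jeb)'; at [27:31] → '(fr)'.
Each match becomes a cut point; 5 segments remain.

['vc', 'lld', 'lld', 'lld', '']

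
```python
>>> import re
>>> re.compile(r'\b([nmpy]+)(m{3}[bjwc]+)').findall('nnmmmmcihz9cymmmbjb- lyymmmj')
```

The pattern matches a word boundary (`\b`, zero-width); then one or more of one of [nmpy] (captured); then exactly 3 of a literal 'm', then one or more of one of [bjwc] (captured).
With 2 capturing groups, `findall` returns a 2-tuple per match.

[('nnm', 'mmmc')]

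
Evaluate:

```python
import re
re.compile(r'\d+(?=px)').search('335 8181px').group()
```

'8181'

The lookaround is zero-width — it requires the adjacent text to match without consuming it, so the asserted text isn't part of the match.
`re.search` scans for the first position where the pattern succeeds.
The match spans [4:8] → '8181'.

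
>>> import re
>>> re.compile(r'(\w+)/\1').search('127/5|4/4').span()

`\1` is not a pattern — it's the concrete string captured by group 1, re-applied verbatim.
The match spans [6:9] → '4/4'.

(6, 9)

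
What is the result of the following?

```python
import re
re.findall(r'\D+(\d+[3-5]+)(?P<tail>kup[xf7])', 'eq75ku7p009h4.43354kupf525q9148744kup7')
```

This matches one or more of a non-digit; then one or more of a digit, then one or more of a character in [3-5] (captured); then the literal 'kup', then one of [xf7] (captured as 'tail').
Scanning left to right: at [13:23] match '.43354kupf', groups = ('43354', 'kupf'); at [26:38] match 'q9148744kup7', groups = ('9148744', 'kup7').
With 2 capturing groups, `findall` returns a 2-tuple per match.

[('43354', 'kupf'), ('9148744', 'kup7')]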